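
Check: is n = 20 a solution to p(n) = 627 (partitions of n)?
Yes

Solution: Pentagonal recurrence p(n) = p(n−1) + p(n−2) − p(n−5) − p(n−7) + …: p(20) = p(19) + p(18) − p(15) − p(13) + p(8) + p(5) = 490 + 385 − 176 − 101 + 22 + 7 = 627, which equals 627.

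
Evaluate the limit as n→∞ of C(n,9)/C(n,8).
C(n,9)/C(n,8) = (n-8)/9 → ∞ as n → ∞.

Answer: ∞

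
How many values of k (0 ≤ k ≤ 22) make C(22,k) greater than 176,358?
Row 22 is unimodal and symmetric about k=22/2. C(22,7)=170,544 ≤ 176,358; C(22,8)=319,770 > 176,358; by symmetry C(22,k) > 176,358 for k = 8..14. That's 14 - 8 + 1 = 7 values.

Answer: 7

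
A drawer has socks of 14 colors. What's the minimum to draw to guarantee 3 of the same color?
Worst case: 2 of each = 28. One more: 29.

Answer: 29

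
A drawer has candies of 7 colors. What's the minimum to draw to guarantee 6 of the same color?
36

Reasoning: Worst case: 5 of each = 35. One more: 36.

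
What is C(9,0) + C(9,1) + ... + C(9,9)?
512

Explanation: Sum of binomial coefficients = 2^9 = 512.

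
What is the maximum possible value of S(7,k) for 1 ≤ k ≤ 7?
Row S(7,k) for k = 1..7 (via S(n,k) = k·S(n−1,k) + S(n−1,k−1)): 1, 63, 301, 350, 140, 21, 1. The row is unimodal; maximum at k = 4: 350.

Answer: 350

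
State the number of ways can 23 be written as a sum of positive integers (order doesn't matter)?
1,255

Explanation: Pentagonal recurrence p(n) = p(n−1) + p(n−2) − p(n−5) − p(n−7) + …: p(23) = p(22) + p(21) − p(18) − p(16) + p(11) + p(8) − p(1) = 1,002 + 792 − 385 − 231 + 56 + 22 − 1 = 1,255.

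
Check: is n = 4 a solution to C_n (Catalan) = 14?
C_4 = C(8,4)/(4+1) = 70/5 = 14, which equals 14.
Final answer: Yes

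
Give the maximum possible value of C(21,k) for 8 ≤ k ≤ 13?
352,716
C(21,k) is maximised at the centre of the row: C(21,10) = 352,716.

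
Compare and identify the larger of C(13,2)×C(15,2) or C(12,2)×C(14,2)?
C(13,2)×C(15,2)=8,190, C(12,2)×C(14,2)=6,006.

Answer: C(13,2)×C(15,2)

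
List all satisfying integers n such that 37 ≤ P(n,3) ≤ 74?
5

P(4,3)=24; P(5,3)=60; P(6,3)=120. So valid n = 5.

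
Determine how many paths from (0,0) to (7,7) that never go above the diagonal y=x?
429

Solution: Counted by the Catalan number C_7: C_7 = C(14,7)/(7+1) = 3,432/8 = 429.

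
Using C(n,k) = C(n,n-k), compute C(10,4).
210

Reasoning: C(10,4) = C(10,6) = 210.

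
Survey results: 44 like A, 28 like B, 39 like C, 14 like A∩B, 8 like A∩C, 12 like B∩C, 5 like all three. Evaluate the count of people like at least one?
|A∪B∪C| = 44+28+39-14-8-12+5 = 82.
Final answer: 82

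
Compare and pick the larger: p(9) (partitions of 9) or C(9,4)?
Pentagonal recurrence p(n) = p(n−1) + p(n−2) − p(n−5) − p(n−7) + …: p(9) = p(8) + p(7) − p(4) − p(2) = 22 + 15 − 5 − 2 = 30; C(9,4) = 126.

Answer: C(9,4)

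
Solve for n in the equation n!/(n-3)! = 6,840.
20

Working:
n!/(n-3)! = n×(n-1)×(n-2), a product of 3 consecutive integers ≈ (n−1)^3. 6,840^(1/3) + 1 ≈ 20.0; check n = 20: 20×19×18 = 6,840 ✓. So n = 20.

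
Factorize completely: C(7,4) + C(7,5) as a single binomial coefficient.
C(8,5)

Working:
By Pascal's identity: C(7,4) + C(7,5) = C(8,5) = 56.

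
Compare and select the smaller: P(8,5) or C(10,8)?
C(10,8)

P(8,5)=6,720, C(10,8)=45.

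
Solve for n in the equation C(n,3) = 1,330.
21

Solution: C(n,3) = n(n−1)(n−2)/3! is increasing in n, and n(n−1)(n−2) = 3!·1,330 = 7,980 ≈ (n−1)^3 gives n ≈ 21.0. Check: C(19,3) = 969, C(20,3) = 1,140, C(21,3) = 1,330 ✓. So n = 21.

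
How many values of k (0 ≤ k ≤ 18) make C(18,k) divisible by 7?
4

Explanation: Checking C(18,k) mod 7 for k = 0..18: divisible at k = 5, 6, 12, 13. That's 4 values.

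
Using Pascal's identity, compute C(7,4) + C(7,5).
56

Reasoning: C(7,4) + C(7,5) = C(8,5) = 56.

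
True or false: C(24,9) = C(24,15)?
C(24,9) = C(24,24-9) by the symmetry property; both equal 1,307,504.
Final answer: True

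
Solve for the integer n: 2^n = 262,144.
18

Explanation: 262,144 = 1,024 × 256 = 2^10 × 2^8 = 2^18, so n = 18.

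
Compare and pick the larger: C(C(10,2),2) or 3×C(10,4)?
C(C(10,2),2)

Solution: C(C(10,2),2)=990, 3×C(10,4)=630.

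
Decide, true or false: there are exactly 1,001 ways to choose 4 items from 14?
C(14,4) = 1,001.

Answer: True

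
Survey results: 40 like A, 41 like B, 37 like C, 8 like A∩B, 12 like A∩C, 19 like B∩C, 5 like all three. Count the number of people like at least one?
84

Solution: |A∪B∪C| = 40+41+37-8-12-19+5 = 84.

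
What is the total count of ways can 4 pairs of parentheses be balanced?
Using the Catalan number formula: C_n = C(2n, n) / (n+1)
C_4 = C(8, 4) / (4+1)
     = 70 / 5
     = 14

Answer: 14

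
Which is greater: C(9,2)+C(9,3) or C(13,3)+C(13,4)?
C(13,3)+C(13,4)

Working:
First=120, Second=1,001.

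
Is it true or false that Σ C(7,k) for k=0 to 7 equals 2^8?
False

Solution: Binomial theorem: Σ C(7,k) = (1+1)^7 = 2^7 = 128; RHS 2^8 = 256.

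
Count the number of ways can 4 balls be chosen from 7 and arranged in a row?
840

Reasoning: P(7,4) = 7!/(7-4)! = 840.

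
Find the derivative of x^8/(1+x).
(8x^7(1+x) - x^8)/(1+x)²

Working:
Quotient rule: [8x^{7}(1+x) - x^8]/(1+x)².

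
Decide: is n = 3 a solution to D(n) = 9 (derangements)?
D(3) = (3-1)·[D(2) + D(1)] = 2·[1 + 0] = 2, which does not equal 9.

Answer: No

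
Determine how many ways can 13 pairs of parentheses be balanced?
Using the Catalan number formula: C_n = C(2n, n) / (n+1)
C_13 = C(26, 13) / (13+1)
     = 10400600 / 14
     = 742,900
Final answer: 742,900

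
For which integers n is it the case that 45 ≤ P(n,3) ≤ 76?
5

Solution: P(4,3)=24; P(5,3)=60; P(6,3)=120. So valid n = 5.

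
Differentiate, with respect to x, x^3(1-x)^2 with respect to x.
Product rule: 3x^{2}(1-x)^{2} + x^3·(-2)(1-x)^{1}.

Answer: 3x^2(1-x)^2 - 2x^3(1-x)^1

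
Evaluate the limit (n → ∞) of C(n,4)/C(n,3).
C(n,4)/C(n,3) = (n-3)/4 → ∞ as n → ∞.
Final answer: ∞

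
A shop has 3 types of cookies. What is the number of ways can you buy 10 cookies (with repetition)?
66
Stars and bars: C(10+3-1, 10) = C(12, 10) = 66.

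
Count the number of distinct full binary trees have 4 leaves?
5
Using the Catalan number formula: C_n = C(2n, n) / (n+1)
C_3 = C(6, 3) / (3+1)
     = 20 / 4
     = 5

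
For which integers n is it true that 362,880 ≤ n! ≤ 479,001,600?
9, 10, 11, 12

n! is strictly increasing; 9! = 362,880 and 12! = 479,001,600, so valid n = 9, 10, 11, 12.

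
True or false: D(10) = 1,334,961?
Derangements of 10 elements: D(10) = (10-1)·[D(9) + D(8)] = 9·[133,496 + 14,833] = 1,334,961.
Final answer: True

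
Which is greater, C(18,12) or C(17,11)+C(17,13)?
C(18,12)

Explanation: C(18,12)=18,564; C(17,11)+C(17,13)=12,376+2,380=14,756.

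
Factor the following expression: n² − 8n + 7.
(n − 1)(n − 7)

Solution: Seek roots whose sum is 8 and product is 7: (1, 7). So n² − 8n + 7 = (n − 1)(n − 7).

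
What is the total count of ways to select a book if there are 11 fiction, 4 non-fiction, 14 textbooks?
29

Solution: By the addition principle: 11 + 4 + 14 = 29.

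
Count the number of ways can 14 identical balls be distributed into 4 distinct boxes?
680

Working:
C(14+4-1, 4-1) = C(17, 3) = 680.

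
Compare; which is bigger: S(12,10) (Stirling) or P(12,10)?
P(12,10)

Reasoning: S(12,10) = 10·S(11,10) + S(11,9) = 10·55 + 1,155 = 1,705; P(12,10) = 239,500,800.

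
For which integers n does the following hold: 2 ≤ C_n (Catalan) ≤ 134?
2, 3, 4, 5, 6

C_1=1; C_2=2; C_3=5; C_4=14; C_5=42; C_6=132; C_7=429. So valid n = 2, 3, 4, 5, 6.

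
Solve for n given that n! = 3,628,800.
n! is strictly increasing. 8! = 40,320, 9! = 362,880, 10! = 3,628,800 ✓. So n = 10.

Answer: 10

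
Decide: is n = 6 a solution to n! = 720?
Yes

6! = 6·5! = 6·120 = 720, which equals 720.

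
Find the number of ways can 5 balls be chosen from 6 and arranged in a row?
P(6,5) = 6!/(6-5)! = 720.

Answer: 720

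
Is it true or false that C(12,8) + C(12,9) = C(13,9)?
True

Explanation: Pascal's identity: LHS = 495 + 220 = 715; RHS = C(13,9) = 715. Both sides agree, so the statement holds.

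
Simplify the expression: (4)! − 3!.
18

Solution: (4)! − 3! = (4)·3! − 3! = (4−1)·3! = 3·3! = 18.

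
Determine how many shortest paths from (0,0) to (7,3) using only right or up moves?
120

Choose 7 rights from 10 moves: C(10,7) = 120.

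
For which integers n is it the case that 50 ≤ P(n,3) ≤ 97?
5

Solution: P(4,3)=24; P(5,3)=60; P(6,3)=120. So valid n = 5.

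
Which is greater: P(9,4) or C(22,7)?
P(9,4)=3,024, C(22,7)=170,544.
Final answer: C(22,7)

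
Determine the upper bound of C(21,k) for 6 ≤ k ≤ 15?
352,716

Reasoning: C(21,k) is maximised at the centre of the row: C(21,10) = 352,716.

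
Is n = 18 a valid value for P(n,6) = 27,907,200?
No

Solution: P(18,6) = 18·17·16·15·14·13 = 13,366,080, which does not equal 27,907,200.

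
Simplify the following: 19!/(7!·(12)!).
50,388

Solution: This is C(19,7) = 50,388.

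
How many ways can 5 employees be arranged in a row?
Arrangements of 5 distinct objects: 5! = 120.
Final answer: 120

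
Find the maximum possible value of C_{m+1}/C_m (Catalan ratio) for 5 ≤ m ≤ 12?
25/7

Explanation: C_{m+1}/C_m = 2(2m+1)/(m+2), which increases with m. Maximum at m = 12: 2·25/14 = 25/7.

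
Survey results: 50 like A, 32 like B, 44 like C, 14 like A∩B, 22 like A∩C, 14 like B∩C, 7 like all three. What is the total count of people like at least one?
83

Working:
|A∪B∪C| = 50+32+44-14-22-14+7 = 83.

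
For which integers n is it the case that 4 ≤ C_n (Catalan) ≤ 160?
C_2=2; C_3=5; C_4=14; C_5=42; C_6=132; C_7=429. So valid n = 3, 4, 5, 6.

Answer: 3, 4, 5, 6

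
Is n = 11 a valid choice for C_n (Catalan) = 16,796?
No

C_11 = C(22,11)/(11+1) = 705,432/12 = 58,786, which does not equal 16,796.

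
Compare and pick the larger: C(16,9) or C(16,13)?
C(16,9)

C(16,9)=11,440, C(16,13)=560.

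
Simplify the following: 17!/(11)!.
8,910,720

This equals 17×16×...×12 = 8,910,720.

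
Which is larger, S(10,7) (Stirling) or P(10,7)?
P(10,7)

Solution: S(10,7) = 7·S(9,7) + S(9,6) = 7·462 + 2,646 = 5,880; P(10,7) = 604,800.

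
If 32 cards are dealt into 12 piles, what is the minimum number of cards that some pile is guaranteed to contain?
3

Pigeonhole: ⌈32/12⌉ = 3.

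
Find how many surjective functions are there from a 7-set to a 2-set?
126

Solution: Onto functions = 2! × S(7,2)
First compute S(7,2) via recurrence:
Using the Stirling recurrence: S(n,k) = k·S(n-1,k) + S(n-1,k-1)
S(7,2) = 2·S(6,2) + S(6,1)
         = 2·31 + 1
         = 62 + 1
         = 63
Then: 2 × 63 = 126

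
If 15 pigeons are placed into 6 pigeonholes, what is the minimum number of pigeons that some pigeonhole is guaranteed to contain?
Pigeonhole: ⌈15/6⌉ = 3.
Final answer: 3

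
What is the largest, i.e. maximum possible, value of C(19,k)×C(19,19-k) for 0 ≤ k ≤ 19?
8,533,694,884

C(19,k)·C(19,19-k) = C(19,k)², maximised at the centre k = 9: C(19,9)² = 8,533,694,884.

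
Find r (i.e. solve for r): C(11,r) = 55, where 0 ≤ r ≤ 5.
C(11,r) is increasing for 0 ≤ r ≤ 5. Stepping up (C(11,r+1) = C(11,r)·(11−r)/(r+1)): C(11,1) = 11, C(11,2) = 55 ✓. So r = 2.

Answer: 2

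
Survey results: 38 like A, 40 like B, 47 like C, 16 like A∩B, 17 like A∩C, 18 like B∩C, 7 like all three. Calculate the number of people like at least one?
81

Solution: |A∪B∪C| = 38+40+47-16-17-18+7 = 81.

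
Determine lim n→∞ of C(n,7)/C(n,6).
∞

Explanation: C(n,7)/C(n,6) = (n-6)/7 → ∞ as n → ∞.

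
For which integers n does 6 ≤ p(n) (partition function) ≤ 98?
Tabulating p(n) via p(n) = p(n−1) + p(n−2) − p(n−5) − p(n−7) + …: p(4)=5; p(5)=7; p(6)=11; p(7)=15; p(8)=22; p(9)=30; p(10)=42; p(11)=56; p(12)=77; p(13)=101. So valid n = 5, 6, 7, 8, 9, 10, 11, 12.
Final answer: 5, 6, 7, 8, 9, 10, 11, 12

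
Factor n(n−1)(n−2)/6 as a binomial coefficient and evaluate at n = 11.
n(n−1)(n−2)/6 = n!/(3!(n−3)!) = C(n,3). At n = 11: C(11,3) = 165.

Answer: C(n,3); C(11,3) = 165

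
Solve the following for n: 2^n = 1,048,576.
20

1,048,576 = 1,024 × 1,024 = 2^10 × 2^10 = 2^20, so n = 20.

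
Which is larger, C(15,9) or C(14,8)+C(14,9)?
Equal
By Pascal's identity: C(15,9) = C(14,8)+C(14,9) = 5,005. Equal.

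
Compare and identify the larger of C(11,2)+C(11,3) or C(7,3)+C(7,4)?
C(11,2)+C(11,3)

Reasoning: First=220, Second=70.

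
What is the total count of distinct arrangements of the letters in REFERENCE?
7,560

Solution: Word has 9 letters (R=2, E=4, F=1, N=1, C=1). Arrangements: 9!/Π(k!) = 7,560.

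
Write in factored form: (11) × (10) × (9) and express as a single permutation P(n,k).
P(11,3) = 11!/(8)!

Product of 3 consecutive descending integers starting at 11: P(11,3) = 11!/8! = 990.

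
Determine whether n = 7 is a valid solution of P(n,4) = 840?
Yes

P(7,4) = 7·6·5·4 = 840, which equals 840.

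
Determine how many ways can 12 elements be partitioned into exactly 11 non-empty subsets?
66

Reasoning: This equals S(12,11), the Stirling number of the 2nd kind.
Using the Stirling recurrence: S(n,k) = k·S(n-1,k) + S(n-1,k-1)
S(12,11) = 11·S(11,11) + S(11,10)
         = 11·1 + 55
         = 11 + 55
         = 66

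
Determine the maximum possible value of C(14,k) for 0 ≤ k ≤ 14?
3,432
Maximum at k = 7: C(14,7) = 3,432.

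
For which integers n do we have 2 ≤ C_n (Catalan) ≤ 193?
2, 3, 4, 5, 6

Working:
C_1=1; C_2=2; C_3=5; C_4=14; C_5=42; C_6=132; C_7=429. So valid n = 2, 3, 4, 5, 6.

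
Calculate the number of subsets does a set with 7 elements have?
128

Working:
Each element can be included or excluded: 2^7 = 128.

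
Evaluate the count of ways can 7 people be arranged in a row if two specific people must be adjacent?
1,440

Working:
Treat pair as unit: (7-1)! arrangements × 2 internal orders = 1,440.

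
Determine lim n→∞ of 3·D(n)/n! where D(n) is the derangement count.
3/e

Solution: D(n)/n! → 1/e, so 3·D(n)/n! → 3/e.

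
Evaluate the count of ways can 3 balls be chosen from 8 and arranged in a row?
336

Reasoning: P(8,3) = 8!/(8-3)! = 336.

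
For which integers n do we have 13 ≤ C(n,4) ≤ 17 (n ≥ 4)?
C(5,4)=5; C(6,4)=15; C(7,4)=35. So valid n = 6.
Final answer: 6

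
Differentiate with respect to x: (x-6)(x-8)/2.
(2x - 14)/2

Working:
d/dx[(x-6)(x-8)] = (x-8) + (x-6) = 2x - 14. Dividing by 2 gives (2x - 14)/2.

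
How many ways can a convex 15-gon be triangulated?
742,900

Reasoning: Using the Catalan number formula: C_n = C(2n, n) / (n+1)
C_13 = C(26, 13) / (13+1)
     = 10400600 / 14
     = 742,900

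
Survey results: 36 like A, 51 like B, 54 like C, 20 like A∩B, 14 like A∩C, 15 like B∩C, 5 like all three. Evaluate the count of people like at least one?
97
|A∪B∪C| = 36+51+54-20-14-15+5 = 97.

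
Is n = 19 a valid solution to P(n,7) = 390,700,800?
No

P(19,7) = 19·18·17·16·15·14·13 = 253,955,520, which does not equal 390,700,800.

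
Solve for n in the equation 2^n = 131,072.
17

131,072 = 1,024 × 128 = 2^10 × 2^7 = 2^17, so n = 17.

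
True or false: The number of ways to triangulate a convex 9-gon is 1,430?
False

Solution: Triangulations of a convex 9-gon are counted by the Catalan number C_7: C_7 = C(14,7)/(7+1) = 3,432/8 = 429.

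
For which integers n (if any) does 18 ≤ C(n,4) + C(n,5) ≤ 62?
6, 7

Explanation: C(5,4)+C(5,5)=6; C(6,4)+C(6,5)=21; C(7,4)+C(7,5)=56; C(8,4)+C(8,5)=126. So valid n = 6, 7.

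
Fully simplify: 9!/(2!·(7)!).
36

This is C(9,2) = 36.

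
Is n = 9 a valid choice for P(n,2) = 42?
No
P(9,2) = 9·8 = 72, which does not equal 42.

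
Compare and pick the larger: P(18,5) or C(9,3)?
P(18,5)

Explanation: P(18,5)=1,028,160, C(9,3)=84.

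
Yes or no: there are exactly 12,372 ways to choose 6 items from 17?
No

C(17,6) = 12,376 ≠ 12372.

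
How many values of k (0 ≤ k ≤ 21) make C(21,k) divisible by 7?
18

Solution: Checking C(21,k) mod 7 for k = 0..21: divisible at k = 1, 2, 3, 4, 5, 6, 8, 9, 10, 11, 12, 13, 15, 16, 17, 18, 19, 20. That's 18 values.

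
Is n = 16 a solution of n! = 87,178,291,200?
No

Working:
16! = 16·15! = 16·1,307,674,368,000 = 20,922,789,888,000, which does not equal 87,178,291,200.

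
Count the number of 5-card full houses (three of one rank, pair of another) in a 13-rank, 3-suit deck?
Triple rank: 13. Triple suits: C(3,3)=1. Pair rank: 12. Pair suits: C(3,2)=3. Total: 468.

Answer: 468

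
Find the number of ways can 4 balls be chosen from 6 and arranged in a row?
P(6,4) = 6!/(6-4)! = 360.
Final answer: 360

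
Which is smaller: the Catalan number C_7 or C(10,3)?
C_7 = C(14,7)/(7+1) = 3,432/8 = 429; C(10,3) = 120.

Answer: C(10,3)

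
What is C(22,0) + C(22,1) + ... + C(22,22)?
4,194,304

Solution: Sum of binomial coefficients = 2^22 = 4,194,304.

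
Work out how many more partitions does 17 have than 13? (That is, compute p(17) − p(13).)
196

Solution: Pentagonal recurrence p(n) = p(n−1) + p(n−2) − p(n−5) − p(n−7) + …: p(17) = p(16) + p(15) − p(12) − p(10) + p(5) + p(2) = 231 + 176 − 77 − 42 + 7 + 2 = 297.
p(13) = p(12) + p(11) − p(8) − p(6) + p(1) = 77 + 56 − 22 − 11 + 1 = 101.
Difference = 297 − 101 = 196.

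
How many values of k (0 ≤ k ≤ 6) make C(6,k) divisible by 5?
3

Reasoning: Checking C(6,k) mod 5 for k = 0..6: divisible at k = 2, 3, 4. That's 3 values.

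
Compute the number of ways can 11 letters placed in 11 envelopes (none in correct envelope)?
14,684,570

Reasoning: Using D(n) = (n-1)[D(n-1) + D(n-2)]:
D(11) = (11-1) × [D(10) + D(9)]
      = 10 × [1334961 + 133496]
      = 10 × 1468457
      = 14,684,570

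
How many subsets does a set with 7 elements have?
Each element can be included or excluded: 2^7 = 128.
Final answer: 128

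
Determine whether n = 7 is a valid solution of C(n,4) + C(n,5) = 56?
Yes

Working:
C(7,4) + C(7,5) = 35 + 21 = 56, which equals 56.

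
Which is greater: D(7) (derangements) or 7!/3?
D(7) = (7-1)·[D(6) + D(5)] = 6·[265 + 44] = 1,854; 7!/3 = 5,040/3 = 1,680.

Answer: D(7)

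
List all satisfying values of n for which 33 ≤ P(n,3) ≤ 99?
5
P(4,3)=24; P(5,3)=60; P(6,3)=120. So valid n = 5.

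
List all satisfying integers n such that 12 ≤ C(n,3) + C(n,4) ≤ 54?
5, 6

Solution: C(4,3)+C(4,4)=5; C(5,3)+C(5,4)=15; C(6,3)+C(6,4)=35; C(7,3)+C(7,4)=70. So valid n = 5, 6.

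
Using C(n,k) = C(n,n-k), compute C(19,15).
3,876

Reasoning: C(19,15) = C(19,4) = 3,876.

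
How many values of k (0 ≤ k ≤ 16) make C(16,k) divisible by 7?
8

Explanation: Checking C(16,k) mod 7 for k = 0..16: divisible at k = 3, 4, 5, 6, 10, 11, 12, 13. That's 8 values.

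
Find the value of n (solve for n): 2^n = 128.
7

Working:
2^7 = 128, so n = 7.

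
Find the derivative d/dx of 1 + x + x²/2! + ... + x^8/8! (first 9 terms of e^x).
1 + x + x²/2! + ... + x^7/7!
Differentiating term by term gives the first 8 terms of e^x.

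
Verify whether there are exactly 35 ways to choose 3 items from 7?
C(7,3) = 35.
Final answer: True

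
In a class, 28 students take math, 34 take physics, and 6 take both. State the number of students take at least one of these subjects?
56
|A∪B| = |A|+|B|-|A∩B| = 28+34-6 = 56.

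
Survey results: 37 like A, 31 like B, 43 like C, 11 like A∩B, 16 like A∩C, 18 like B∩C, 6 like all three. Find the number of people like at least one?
72
|A∪B∪C| = 37+31+43-11-16-18+6 = 72.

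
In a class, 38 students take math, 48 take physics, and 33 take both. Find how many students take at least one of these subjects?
53

Reasoning: |A∪B| = |A|+|B|-|A∩B| = 38+48-33 = 53.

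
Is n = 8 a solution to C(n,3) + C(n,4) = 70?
No

Explanation: C(8,3) + C(8,4) = 56 + 70 = 126, which does not equal 70.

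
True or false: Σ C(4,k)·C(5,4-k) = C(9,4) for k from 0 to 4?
True

Explanation: Vandermonde's identity gives C(9,4) = 126; RHS C(9,4) = 126.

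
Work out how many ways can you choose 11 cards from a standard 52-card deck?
60,403,728,840
C(52,11) = 60,403,728,840.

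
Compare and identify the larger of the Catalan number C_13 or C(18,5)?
C_13

Solution: C_13 = C(26,13)/(13+1) = 10,400,600/14 = 742,900; C(18,5) = 8,568.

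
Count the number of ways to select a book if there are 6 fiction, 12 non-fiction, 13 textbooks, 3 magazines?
34

By the addition principle: 6 + 12 + 13 + 3 = 34.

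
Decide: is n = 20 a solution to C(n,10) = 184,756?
Yes

Working:
C(20,10) = 20·19·18·17·16·15·14·13·12·11/10! = 670,442,572,800/3,628,800 = 184,756, which equals 184,756.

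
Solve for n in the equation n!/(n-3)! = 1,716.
13

n!/(n-3)! = n×(n-1)×(n-2), a product of 3 consecutive integers ≈ (n−1)^3. 1,716^(1/3) + 1 ≈ 13.0; check n = 13: 13×12×11 = 1,716 ✓. So n = 13.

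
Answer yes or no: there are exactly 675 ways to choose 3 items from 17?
C(17,3) = 680 ≠ 675.

Answer: No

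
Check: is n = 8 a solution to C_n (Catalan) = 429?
No

Working:
C_8 = C(16,8)/(8+1) = 12,870/9 = 1,430, which does not equal 429.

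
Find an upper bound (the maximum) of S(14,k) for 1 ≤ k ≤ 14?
63,436,373

Reasoning: Row S(14,k) for k = 1..14 (via S(n,k) = k·S(n−1,k) + S(n−1,k−1)): 1, 8,191, 788,970, 10,391,745, 40,075,035, 63,436,373, 49,329,280, 20,912,320, 5,135,130, 752,752, 66,066, 3,367, 91, 1. The row is unimodal; maximum at k = 6: 63,436,373.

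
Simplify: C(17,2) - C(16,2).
C(17,2) - C(16,2) = C(16,1) = 16.
Final answer: 16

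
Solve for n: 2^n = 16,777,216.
24

Explanation: 16,777,216 = 1,024 × 1,024 × 16 = 2^10 × 2^10 × 2^4 = 2^24, so n = 24.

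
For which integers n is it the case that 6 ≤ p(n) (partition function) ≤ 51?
5, 6, 7, 8, 9, 10

Tabulating p(n) via p(n) = p(n−1) + p(n−2) − p(n−5) − p(n−7) + …: p(4)=5; p(5)=7; p(6)=11; p(7)=15; p(8)=22; p(9)=30; p(10)=42; p(11)=56. So valid n = 5, 6, 7, 8, 9, 10.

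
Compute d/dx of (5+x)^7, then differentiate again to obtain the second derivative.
42(5+x)^5

Explanation: First derivative: 7(5+x)^{6}. Second derivative: 7·6·(5+x)^{5} = 42(5+x)^{5}.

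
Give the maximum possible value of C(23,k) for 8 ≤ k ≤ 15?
1,352,078

C(23,k) is maximised at the centre of the row: C(23,11) = 1,352,078.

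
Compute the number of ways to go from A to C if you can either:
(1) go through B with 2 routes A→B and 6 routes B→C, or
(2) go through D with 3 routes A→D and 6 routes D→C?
30

Route via B: 2×6=12. Route via D: 3×6=18. Total: 30.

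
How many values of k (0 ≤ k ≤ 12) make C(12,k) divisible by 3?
9

Solution: Checking C(12,k) mod 3 for k = 0..12: divisible at k = 1, 2, 4, 5, 6, 7, 8, 10, 11. That's 9 values.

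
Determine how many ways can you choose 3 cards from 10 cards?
120

Working:
C(10,3) = 10! / (3! × (10-3)!)
         = 10! / (3! × 7!)
         = 120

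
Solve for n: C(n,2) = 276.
24

Solution: C(n,2) = n(n−1)/2! is increasing in n, and n(n−1) = 2!·276 = 552 ≈ (n−0.5)^2 gives n ≈ 24.0. Check: C(22,2) = 231, C(23,2) = 253, C(24,2) = 276 ✓. So n = 24.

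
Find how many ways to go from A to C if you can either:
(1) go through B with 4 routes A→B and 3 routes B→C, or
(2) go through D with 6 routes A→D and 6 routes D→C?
48

Solution: Route via B: 4×3=12. Route via D: 6×6=36. Total: 48.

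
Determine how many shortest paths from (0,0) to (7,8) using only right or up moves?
6,435

Working:
Choose 7 rights from 15 moves: C(15,7) = 6,435.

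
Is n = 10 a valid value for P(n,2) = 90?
P(10,2) = 10·9 = 90, which equals 90.

Answer: Yes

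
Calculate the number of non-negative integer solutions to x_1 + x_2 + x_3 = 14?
120

Explanation: C(14+3-1, 3-1) = 120.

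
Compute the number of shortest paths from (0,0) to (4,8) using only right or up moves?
495

Reasoning: Choose 4 rights from 12 moves: C(12,4) = 495.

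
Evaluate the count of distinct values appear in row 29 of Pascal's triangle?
15

Reasoning: Row 29 has entries C(29,0)..C(29,29); by symmetry C(29,k)=C(29,29-k), giving 15 distinct values.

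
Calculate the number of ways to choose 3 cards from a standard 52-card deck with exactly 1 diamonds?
9,633

Reasoning: 13 diamonds and 39 non-diamonds: C(13,1) × C(39,2) = 13 × 741 = 9,633.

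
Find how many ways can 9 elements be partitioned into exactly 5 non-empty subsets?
6,951

This equals S(9,5), the Stirling number of the 2nd kind.
Using the Stirling recurrence: S(n,k) = k·S(n-1,k) + S(n-1,k-1)
S(9,5) = 5·S(8,5) + S(8,4)
         = 5·1050 + 1701
         = 5250 + 1701
         = 6,951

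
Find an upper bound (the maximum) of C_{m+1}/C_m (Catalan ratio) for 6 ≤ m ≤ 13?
18/5

Working:
C_{m+1}/C_m = 2(2m+1)/(m+2), which increases with m. Maximum at m = 13: 2·27/15 = 18/5.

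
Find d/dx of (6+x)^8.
8(6+x)^7
Using the power rule: d/dx (6+x)^8 = 8(6+x)^{7}.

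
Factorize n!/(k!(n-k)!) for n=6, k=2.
C(6,2) = 15

Explanation: This is the binomial coefficient C(6,2) = 15.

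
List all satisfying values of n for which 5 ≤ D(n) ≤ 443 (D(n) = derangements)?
4, 5, 6
Using D(n) = (n−1)[D(n−1) + D(n−2)] with D(1)=0, D(2)=1: D(3)=2; D(4)=9; D(5)=44; D(6)=265; D(7)=1,854. So valid n = 4, 5, 6.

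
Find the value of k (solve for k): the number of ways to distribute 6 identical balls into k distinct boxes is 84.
4
Stars and bars: the count is C(6+k−1, k−1), increasing in k. k=2: C(7,1) = 7, k=3: C(8,2) = 28, k=4: C(9,3) = 84 ✓. So k = 4.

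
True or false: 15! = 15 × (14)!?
True

Working:
By definition n! = n × (n-1)!, so 15! = 15 × 14!.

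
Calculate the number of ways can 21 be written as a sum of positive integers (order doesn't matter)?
792
Pentagonal recurrence p(n) = p(n−1) + p(n−2) − p(n−5) − p(n−7) + …: p(21) = p(20) + p(19) − p(16) − p(14) + p(9) + p(6) = 627 + 490 − 231 − 135 + 30 + 11 = 792.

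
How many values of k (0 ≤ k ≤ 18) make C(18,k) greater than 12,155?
7

Working:
Row 18 is unimodal and symmetric about k=18/2. C(18,5)=8,568 ≤ 12,155; C(18,6)=18,564 > 12,155; by symmetry C(18,k) > 12,155 for k = 6..12. That's 12 - 6 + 1 = 7 values.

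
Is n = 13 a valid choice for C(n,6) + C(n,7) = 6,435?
No

Working:
C(13,6) + C(13,7) = 1,716 + 1,716 = 3,432, which does not equal 6,435.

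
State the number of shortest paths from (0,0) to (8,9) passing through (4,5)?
8,820
To (4,5): C(9,4)=126. From there: C(8,4)=70. Total: 8,820.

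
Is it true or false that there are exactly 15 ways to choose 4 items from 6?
True
C(6,4) = 15.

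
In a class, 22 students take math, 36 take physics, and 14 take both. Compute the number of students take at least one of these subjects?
44

Reasoning: |A∪B| = |A|+|B|-|A∩B| = 22+36-14 = 44.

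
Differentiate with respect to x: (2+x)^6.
Using the power rule: d/dx (2+x)^6 = 6(2+x)^{5}.

Answer: 6(2+x)^5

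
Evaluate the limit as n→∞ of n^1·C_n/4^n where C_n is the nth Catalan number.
0

Reasoning: C_n ~ 4^n/(n^(3/2)√π), so n^1·C_n/4^n ~ n^(1 − 3/2)/√π → 0.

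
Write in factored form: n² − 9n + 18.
(n − 3)(n − 6)

Seek roots whose sum is 9 and product is 18: (3, 6). So n² − 9n + 18 = (n − 3)(n − 6).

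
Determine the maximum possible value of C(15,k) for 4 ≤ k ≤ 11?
6,435

Explanation: C(15,k) is maximised at the centre of the row: C(15,7) = 6,435.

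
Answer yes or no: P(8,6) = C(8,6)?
P(8,6) = 20,160 but C(8,6) = 28; they differ by a factor of 6! = 720, so the statement does not hold.
Final answer: No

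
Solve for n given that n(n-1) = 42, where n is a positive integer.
7

Reasoning: n² − n − 42 = 0, so n = (1 ± √(1 + 4·42))/2 = (1 ± √169)/2 = (1 ± 13)/2, i.e. n = 7 or n = -6. Taking the positive root, n = 7 (check: 7×6 = 42).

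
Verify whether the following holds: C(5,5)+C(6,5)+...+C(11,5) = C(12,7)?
False

Working:
Hockey stick identity gives Σ = C(12,6) = 924; RHS C(12,7) = 792.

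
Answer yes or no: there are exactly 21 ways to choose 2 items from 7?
Yes

Solution: C(7,2) = 21.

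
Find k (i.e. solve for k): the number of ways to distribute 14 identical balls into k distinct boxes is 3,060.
5

Explanation: Stars and bars: the count is C(14+k−1, k−1), increasing in k. k=3: C(16,2) = 120, k=4: C(17,3) = 680, k=5: C(18,4) = 3,060 ✓. So k = 5.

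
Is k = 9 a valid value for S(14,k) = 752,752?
No

Reasoning: S(14,9) = 9·S(13,9) + S(13,8) = 9·359,502 + 1,899,612 = 5,135,130, which does not equal 752,752.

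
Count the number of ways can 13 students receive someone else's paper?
Using D(n) = (n-1)[D(n-1) + D(n-2)]:
D(13) = (13-1) × [D(12) + D(11)]
      = 12 × [176214841 + 14684570]
      = 12 × 190899411
      = 2,290,792,932
Final answer: 2,290,792,932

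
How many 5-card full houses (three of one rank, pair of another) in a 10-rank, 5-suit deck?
9,000

Working:
Triple rank: 10. Triple suits: C(5,3)=10. Pair rank: 9. Pair suits: C(5,2)=10. Total: 9,000.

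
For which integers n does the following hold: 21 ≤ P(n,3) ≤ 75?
P(3,3)=6; P(4,3)=24; P(5,3)=60; P(6,3)=120. So valid n = 4, 5.

Answer: 4, 5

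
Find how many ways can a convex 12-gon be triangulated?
16,796
Using the Catalan number formula: C_n = C(2n, n) / (n+1)
C_10 = C(20, 10) / (10+1)
     = 184756 / 11
     = 16,796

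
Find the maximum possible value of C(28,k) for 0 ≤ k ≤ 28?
40,116,600

Explanation: Maximum at k = 14: C(28,14) = 40,116,600.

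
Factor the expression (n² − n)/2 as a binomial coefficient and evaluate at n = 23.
(n² − n)/2 = n(n−1)/2 = C(n,2). At n = 23: C(23,2) = 253.

Answer: C(n,2); C(23,2) = 253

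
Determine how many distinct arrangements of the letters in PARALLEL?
Word has 8 letters (P=1, A=2, R=1, L=3, E=1). Arrangements: 8!/Π(k!) = 3,360.

Answer: 3,360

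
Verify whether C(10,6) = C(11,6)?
False

Solution: LHS = C(10,6) = 210; RHS = C(11,6) = 462. 210 ≠ 462, so the statement does not hold.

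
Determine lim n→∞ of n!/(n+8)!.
n!/(n+8)! = 1/[(n+1)(n+2)···(n+8)] → 0 as n → ∞.
Final answer: 0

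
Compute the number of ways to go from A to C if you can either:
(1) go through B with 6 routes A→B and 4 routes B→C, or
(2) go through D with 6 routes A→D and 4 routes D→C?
48

Working:
Route via B: 6×4=24. Route via D: 6×4=24. Total: 48.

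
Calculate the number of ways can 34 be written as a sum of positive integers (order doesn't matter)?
Pentagonal recurrence p(n) = p(n−1) + p(n−2) − p(n−5) − p(n−7) + …: p(34) = p(33) + p(32) − p(29) − p(27) + p(22) + p(19) − p(12) − p(8) = 10,143 + 8,349 − 4,565 − 3,010 + 1,002 + 490 − 77 − 22 = 12,310.
Final answer: 12,310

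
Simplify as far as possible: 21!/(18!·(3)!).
1,330
This is C(21,18) = 1,330.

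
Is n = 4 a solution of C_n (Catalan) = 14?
C_4 = C(8,4)/(4+1) = 70/5 = 14, which equals 14.

Answer: Yes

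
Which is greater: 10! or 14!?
14!

Working:
10!=3,628,800, 14!=87,178,291,200. 14! > 10!.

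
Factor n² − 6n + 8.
Seek roots whose sum is 6 and product is 8: (2, 4). So n² − 6n + 8 = (n − 2)(n − 4).
Final answer: (n − 2)(n − 4)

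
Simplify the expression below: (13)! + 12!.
6,706,022,400

Working:
(13)! + 12! = (13)·12! + 12! = (13+1)·12! = 14·12! = 6,706,022,400.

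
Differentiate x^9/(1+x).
(9x^8(1+x) - x^9)/(1+x)²

Solution: Quotient rule: [9x^{8}(1+x) - x^9]/(1+x)².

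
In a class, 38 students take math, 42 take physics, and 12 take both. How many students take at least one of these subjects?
68

Explanation: |A∪B| = |A|+|B|-|A∩B| = 38+42-12 = 68.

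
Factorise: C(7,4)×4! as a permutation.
P(7,4)
C(7,4)×4! = [7!/(4!(3)!)]×4! = 7!/(3)! = P(7,4) = 840.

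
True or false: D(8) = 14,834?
False

Derangements of 8 elements: D(8) = (8-1)·[D(7) + D(6)] = 7·[1,854 + 265] = 14,833.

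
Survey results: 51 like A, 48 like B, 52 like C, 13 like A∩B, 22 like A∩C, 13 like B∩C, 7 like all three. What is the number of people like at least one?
|A∪B∪C| = 51+48+52-13-22-13+7 = 110.

Answer: 110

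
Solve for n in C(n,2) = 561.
C(n,2) = n(n−1)/2! is increasing in n, and n(n−1) = 2!·561 = 1,122 ≈ (n−0.5)^2 gives n ≈ 34.0. Check: C(32,2) = 496, C(33,2) = 528, C(34,2) = 561 ✓. So n = 34.
Final answer: 34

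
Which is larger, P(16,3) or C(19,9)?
C(19,9)

Explanation: P(16,3)=3,360, C(19,9)=92,378.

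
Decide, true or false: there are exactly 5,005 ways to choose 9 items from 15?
True

C(15,9) = 5,005.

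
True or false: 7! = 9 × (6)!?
False

7! = 7 × 6! = 5,040, but 9 × 6! = 6,480.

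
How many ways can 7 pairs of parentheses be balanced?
429

Reasoning: Using the Catalan number formula: C_n = C(2n, n) / (n+1)
C_7 = C(14, 7) / (7+1)
     = 3432 / 8
     = 429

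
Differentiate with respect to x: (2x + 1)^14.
28(2x + 1)^13

Reasoning: Chain rule: 14(2x+1)^{13} × 2 = 28(2x+1)^{13}.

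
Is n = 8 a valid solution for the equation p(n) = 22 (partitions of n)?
Yes

Pentagonal recurrence p(n) = p(n−1) + p(n−2) − p(n−5) − p(n−7) + …: p(8) = p(7) + p(6) − p(3) − p(1) = 15 + 11 − 3 − 1 = 22, which equals 22.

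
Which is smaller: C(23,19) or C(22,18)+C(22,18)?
C(23,19)

Explanation: C(23,19)=8,855; C(22,18)+C(22,18)=7,315+7,315=14,630.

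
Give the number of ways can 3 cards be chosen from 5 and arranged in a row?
60
P(5,3) = 5!/(5-3)! = 60.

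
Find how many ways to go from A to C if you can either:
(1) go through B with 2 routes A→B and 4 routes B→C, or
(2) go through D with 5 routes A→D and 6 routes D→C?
38

Explanation: Route via B: 2×4=8. Route via D: 5×6=30. Total: 38.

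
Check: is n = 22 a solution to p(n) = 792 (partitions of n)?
No

Working:
Pentagonal recurrence p(n) = p(n−1) + p(n−2) − p(n−5) − p(n−7) + …: p(22) = p(21) + p(20) − p(17) − p(15) + p(10) + p(7) − p(0) = 792 + 627 − 297 − 176 + 42 + 15 − 1 = 1,002, which does not equal 792.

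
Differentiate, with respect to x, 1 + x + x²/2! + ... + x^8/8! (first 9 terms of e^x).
Differentiating term by term gives the first 8 terms of e^x.

Answer: 1 + x + x²/2! + ... + x^7/7!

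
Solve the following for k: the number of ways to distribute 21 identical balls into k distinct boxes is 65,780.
6

Working:
Stars and bars: the count is C(21+k−1, k−1), increasing in k. k=4: C(24,3) = 2,024, k=5: C(25,4) = 12,650, k=6: C(26,5) = 65,780 ✓. So k = 6.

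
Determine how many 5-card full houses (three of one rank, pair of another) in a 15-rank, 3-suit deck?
Triple rank: 15. Triple suits: C(3,3)=1. Pair rank: 14. Pair suits: C(3,2)=3. Total: 630.
Final answer: 630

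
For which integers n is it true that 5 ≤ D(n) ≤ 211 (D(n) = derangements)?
4, 5

Solution: Using D(n) = (n−1)[D(n−1) + D(n−2)] with D(1)=0, D(2)=1: D(3)=2; D(4)=9; D(5)=44; D(6)=265. So valid n = 4, 5.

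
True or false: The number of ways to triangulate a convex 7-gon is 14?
False

Solution: Triangulations of a convex 7-gon are counted by the Catalan number C_5: C_5 = C(10,5)/(5+1) = 252/6 = 42.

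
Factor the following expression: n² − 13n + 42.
(n − 6)(n − 7)

Working:
Seek roots whose sum is 13 and product is 42: (6, 7). So n² − 13n + 42 = (n − 6)(n − 7).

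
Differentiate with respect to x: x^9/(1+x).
(9x^8(1+x) - x^9)/(1+x)²

Explanation: Quotient rule: [9x^{8}(1+x) - x^9]/(1+x)².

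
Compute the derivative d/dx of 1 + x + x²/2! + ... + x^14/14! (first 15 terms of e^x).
1 + x + x²/2! + ... + x^13/13!
Differentiating term by term gives the first 14 terms of e^x.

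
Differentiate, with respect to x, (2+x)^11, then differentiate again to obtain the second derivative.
110(2+x)^9

Reasoning: First derivative: 11(2+x)^{10}. Second derivative: 11·10·(2+x)^{9} = 110(2+x)^{9}.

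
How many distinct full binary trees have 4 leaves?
5

Reasoning: Using the Catalan number formula: C_n = C(2n, n) / (n+1)
C_3 = C(6, 3) / (3+1)
     = 20 / 4
     = 5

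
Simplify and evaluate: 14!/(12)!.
182

Explanation: This equals 14×13 = 182.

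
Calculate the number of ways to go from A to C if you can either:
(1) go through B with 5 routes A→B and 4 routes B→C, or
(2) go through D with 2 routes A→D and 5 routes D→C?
30

Solution: Route via B: 5×4=20. Route via D: 2×5=10. Total: 30.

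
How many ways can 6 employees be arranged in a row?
720

Reasoning: Arrangements of 6 distinct objects: 6! = 720.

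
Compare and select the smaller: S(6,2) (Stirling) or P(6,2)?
P(6,2)
S(6,2) = 2·S(5,2) + S(5,1) = 2·15 + 1 = 31; P(6,2) = 30.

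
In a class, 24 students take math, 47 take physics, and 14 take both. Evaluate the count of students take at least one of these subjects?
|A∪B| = |A|+|B|-|A∩B| = 24+47-14 = 57.

Answer: 57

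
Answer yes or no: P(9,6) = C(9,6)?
P(9,6) = 60,480 but C(9,6) = 84; they differ by a factor of 6! = 720, so the statement does not hold.
Final answer: No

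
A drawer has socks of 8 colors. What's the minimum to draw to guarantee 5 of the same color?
33

Working:
Worst case: 4 of each = 32. One more: 33.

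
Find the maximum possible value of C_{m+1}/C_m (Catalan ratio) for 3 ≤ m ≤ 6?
13/4
C_{m+1}/C_m = 2(2m+1)/(m+2), which increases with m. Maximum at m = 6: 2·13/8 = 13/4.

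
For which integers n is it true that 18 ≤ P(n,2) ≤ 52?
5, 6, 7

P(4,2)=12; P(5,2)=20; P(6,2)=30; P(7,2)=42; P(8,2)=56. So valid n = 5, 6, 7.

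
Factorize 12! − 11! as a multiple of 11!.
11 × 11! = 439,084,800

Reasoning: 12! − 11! = 12·11! − 11! = (12 − 1)·11! = 11 × 11! = 439,084,800.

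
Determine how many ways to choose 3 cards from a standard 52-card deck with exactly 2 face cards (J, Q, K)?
2,640
12 face cards and 40 non-face cards: C(12,2) × C(40,1) = 66 × 40 = 2,640.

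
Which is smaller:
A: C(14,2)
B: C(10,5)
A=C(14,2)=91, B=C(10,5)=252.
Final answer: A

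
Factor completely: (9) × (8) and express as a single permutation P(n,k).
P(9,2) = 9!/(7)!

Solution: Product of 2 consecutive descending integers starting at 9: P(9,2) = 9!/7! = 72.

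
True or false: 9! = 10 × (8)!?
False

Reasoning: 9! = 9 × 8! = 362,880, but 10 × 8! = 403,200.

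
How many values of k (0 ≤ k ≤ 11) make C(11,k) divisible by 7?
2

Checking C(11,k) mod 7 for k = 0..11: divisible at k = 5, 6. That's 2 values.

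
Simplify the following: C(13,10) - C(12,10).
220

Reasoning: C(13,10) - C(12,10) = C(12,9) = 220.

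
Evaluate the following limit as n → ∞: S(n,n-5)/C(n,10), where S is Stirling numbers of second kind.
945

Reasoning: The leading term of S(n,n-5) as a polynomial in n is (9)!!·C(n,10), so the ratio → (9)!! = 945.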